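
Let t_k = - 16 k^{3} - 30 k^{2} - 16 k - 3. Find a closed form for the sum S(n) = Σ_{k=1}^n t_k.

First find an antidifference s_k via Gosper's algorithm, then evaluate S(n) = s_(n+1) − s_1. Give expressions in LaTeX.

Ratio r(k) = (16*k**3 + 78*k**2 + 124*k + 65)/(16*k**3 + 30*k**2 + 16*k + 3).
Gosper form: A/B · C(k+1)/C(k) with A=1, B=1, C=k**3 + 15*k**2/8 + k + 3/16.
Solve (1)·f(k+1) − (1)·f(k) = k**3 + 15*k**2/8 + k + 3/16.
Degrees (0,0,3) ⇒ d ≤ 4.
Coefficient equations give f(k) = k**2*(4*k**2 + 2*k - 3)/16.
Certificate R = B(k−1)f/C = k**2*(4*k**2 + 2*k - 3)/(16*k**3 + 30*k**2 + 16*k + 3) gives s_k = k**2*(-4*k**2 - 2*k + 3).
Check: Δs_k = -16*k**3 - 30*k**2 - 16*k - 3. ✓
Telescope: S(n) = s_(n+1) − s_(1) = -4*n**4 - 18*n**3 - 27*n**2 - 16*n - 3 − (-3) = n*(-4*n**3 - 18*n**2 - 27*n - 16).

S(n) = n \left(- 4 n^{3} - 18 n^{2} - 27 n - 16\right)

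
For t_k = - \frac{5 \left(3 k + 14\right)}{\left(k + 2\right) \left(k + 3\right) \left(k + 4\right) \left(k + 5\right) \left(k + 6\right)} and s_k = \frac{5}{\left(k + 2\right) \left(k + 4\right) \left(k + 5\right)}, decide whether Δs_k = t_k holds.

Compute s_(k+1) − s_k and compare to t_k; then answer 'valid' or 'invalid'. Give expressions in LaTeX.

Invalid: residual \frac{20}{k^{5} + 20 k^{4} + 155 k^{3} + 580 k^{2} + 1044 k + 720} ≠ 0.

s_(k+1) = 5/((k + 3)*(k + 5)*(k + 6))
s_(k+1) − s_k = 5*(-3*k - 10)/(k**5 + 20*k**4 + 155*k**3 + 580*k**2 + 1044*k + 720)
(s_(k+1) − s_k) − t_k = 20/(k**5 + 20*k**4 + 155*k**3 + 580*k**2 + 1044*k + 720)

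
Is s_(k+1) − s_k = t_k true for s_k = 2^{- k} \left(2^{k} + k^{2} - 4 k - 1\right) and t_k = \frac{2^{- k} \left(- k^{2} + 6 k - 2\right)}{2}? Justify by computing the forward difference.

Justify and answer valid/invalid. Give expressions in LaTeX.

s_(k+1) = (2*2**k + k**2 - 2*k - 4)/(2*2**k)
s_(k+1) − s_k = (-k**2 + 6*k - 2)/(2*2**k)
(s_(k+1) − s_k) − t_k = 0

valid (s_(k+1) − s_k reduces to t_k)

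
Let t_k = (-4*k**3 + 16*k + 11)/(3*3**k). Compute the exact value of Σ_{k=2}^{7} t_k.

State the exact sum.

Compute t_(k+1)/t_k: get (16*k - 4*(k + 1)**3 + 27)/(3*(-4*k**3 + 16*k + 11)).
A = 1/3, B = 1, C = k**3 - 4*k - 11/4.
Solve (1/3)·f(k+1) − (1)·f(k) = k**3 - 4*k - 11/4.
d = 3 from the (0,0,3) case.
Match coefficients ⇒ f(k) = -3*(2*k**3 + 3*k**2 - 2*k - 4)/4.
R(k) = B(k−1)·f(k)/C(k) = -3*(2*k**3 + 3*k**2 - 2*k - 4)/(4*k**3 - 16*k - 11); s_k = R·t_k = (2*k**3 + 3*k**2 - 2*k - 4)/3**k.
Δs = (-4*k**3 + 16*k + 11)/(3*3**k), as required.
Σ_(k=2)^(7) t_k = s_(8) − s_(2) = 1196/6561 − (20/9) = -13384/6561.

Σ = -13384/6561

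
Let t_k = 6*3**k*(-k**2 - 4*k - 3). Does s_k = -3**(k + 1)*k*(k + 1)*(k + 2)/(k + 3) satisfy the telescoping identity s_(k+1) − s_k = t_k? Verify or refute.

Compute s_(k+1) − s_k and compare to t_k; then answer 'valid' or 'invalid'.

s_(k+1) = -3**(k + 2)*(k + 1)*(k + 2)*(k + 3)/(k + 4)
s_(k+1) − s_k = 3**(k + 1)*(k + 1)*(k + 2)*(k*(k + 4) - 3*(k + 3)**2)/((k + 3)*(k + 4))
(s_(k+1) − s_k) − t_k = 3**(k + 1)*(2*k**3 + 13*k**2 + 29*k + 18)/(k**2 + 7*k + 12)

Invalid: residual 3**(k + 1)*(2*k**3 + 13*k**2 + 29*k + 18)/(k**2 + 7*k + 12) ≠ 0.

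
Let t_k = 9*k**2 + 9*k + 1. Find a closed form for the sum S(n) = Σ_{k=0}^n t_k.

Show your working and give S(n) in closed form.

The ratio is (9*k**2 + 27*k + 19)/(9*k**2 + 9*k + 1).
Take A(k)=1, B(k)=1, C(k)=k**2 + k + 1/9.
Set up (1)·f(k+1) − (1)·f(k) − (k**2 + k + 1/9) = 0.
deg f ≤ 3 (via 0,0,2).
Solve for f: f(k) = k*(3*k**2 - 2)/9 (degree 3 ≤ 3).
So s_k = (B(k−1)f/C)·t_k = (k*(3*k**2 - 2)/(9*k**2 + 9*k + 1))·t_k = k*(3*k**2 - 2).
s_(k+1) − s_k = 9*k**2 + 9*k + 1 = t_k.
s_(n+1) = 3*n**3 + 9*n**2 + 7*n + 1 and s_(0) = 0, so S(n) = 3*n**3 + 9*n**2 + 7*n + 1.

S(n) = 3*n**3 + 9*n**2 + 7*n + 1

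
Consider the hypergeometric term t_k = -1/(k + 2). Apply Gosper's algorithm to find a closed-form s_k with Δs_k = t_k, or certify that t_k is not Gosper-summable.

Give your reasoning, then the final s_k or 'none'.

The ratio is (k + 2)/(k + 3).
Gosper form: A/B · C(k+1)/C(k) with A=k + 2, B=k + 3, C=1.
f must satisfy (k + 2)·f(k+1) − (k + 2)·f(k) = 1.
d = 0 from the (1,1,0) case.
Put f(k) = c0: A·f(k+1) − B(k−1)·f(k) − C = -1; need -1 = 0 — inconsistent ⇒ no f, not summable.

none (Gosper's algorithm certifies no s_k)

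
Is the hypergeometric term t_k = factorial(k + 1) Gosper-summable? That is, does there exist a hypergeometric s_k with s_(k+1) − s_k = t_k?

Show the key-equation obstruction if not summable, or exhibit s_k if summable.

t_(k+1)/t_k = k + 2.
A = k + 2, B = 1, C = 1.
Key eq: (k + 2)·f(k+1) = (1)·f(k) + (1).
deg f ≤ -1 (via 1,0,0).
d = -1 < 0 ⇒ no nonzero polynomial f; not summable.

No — t_k has no hypergeometric antidifference.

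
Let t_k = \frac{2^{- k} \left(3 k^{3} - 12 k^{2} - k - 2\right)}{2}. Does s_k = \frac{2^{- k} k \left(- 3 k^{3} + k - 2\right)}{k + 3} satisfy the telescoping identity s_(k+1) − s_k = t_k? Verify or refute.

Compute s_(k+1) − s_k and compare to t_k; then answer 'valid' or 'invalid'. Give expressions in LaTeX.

Invalid: residual \frac{2^{- k} \left(- 3 k^{4} - 3 k^{3} + 43 k^{2} + k + 6\right)}{k^{2} + 7 k + 12} ≠ 0.

s_(k+1) = -(k + 1)*(-k + 3*(k + 1)**3 + 1)/(2*2**k*(k + 4))
s_(k+1) − s_k = (3*k**5 + 3*k**4 - 55*k**3 - 67*k**2 - 24*k - 12)/(2*2**k*(k**2 + 7*k + 12))
(s_(k+1) − s_k) − t_k = (-3*k**4 - 3*k**3 + 43*k**2 + k + 6)/(2**k*(k**2 + 7*k + 12))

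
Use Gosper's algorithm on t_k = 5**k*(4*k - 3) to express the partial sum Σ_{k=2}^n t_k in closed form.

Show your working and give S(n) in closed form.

Ratio r(k) = 5*(4*k + 1)/(4*k - 3).
Gosper form: A/B · C(k+1)/C(k) with A=5, B=1, C=k - 3/4.
Need (5)·f(k+1) − (1)·f(k) = k - 3/4.
d = 1 from the (0,0,1) case.
Solving with deg f ≤ 1: f(k) = (k - 2)/4.
Get s_k = R·t_k = 5**k*(k - 2) with R(k) = B(k−1)f(k)/C(k) = (k - 2)/(4*k - 3).
s_(k+1) − s_k = 5**k*(4*k - 3) = t_k.
Evaluate: s_(n+1) = 5**(n + 1)*(n - 1); subtract s_(2) = 0 ⇒ S(n) = 5**(n + 1)*(n - 1).

S(n) = 5**(n + 1)*(n - 1)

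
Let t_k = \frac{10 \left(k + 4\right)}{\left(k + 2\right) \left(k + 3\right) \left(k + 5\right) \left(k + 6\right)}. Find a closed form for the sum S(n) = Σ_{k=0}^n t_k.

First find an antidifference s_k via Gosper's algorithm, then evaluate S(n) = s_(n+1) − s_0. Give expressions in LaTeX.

S(n) = \frac{n^{2} + 9 n + 8}{2 \left(n^{2} + 9 n + 18\right)}

Ratio r(k) = (k + 2)*(k + 5)**2/((k + 4)**2*(k + 7)).
Factor: A=k + 2; B=k + 7; C=k**2 + 8*k + 16.
Set up (k + 2)·f(k+1) − (k + 6)·f(k) − (k**2 + 8*k + 16) = 0.
Degrees (1,1,2) ⇒ d ≤ 4.
Solving with deg f ≤ 4: f(k) = k*(k + 3)*(k + 4)*(k + 7)/20.
Get s_k = R·t_k = k*(k + 7)/(2*(k**2 + 7*k + 10)) with R(k) = B(k−1)f(k)/C(k) = k*(k + 3)*(k + 6)*(k + 7)/(20*(k + 4)).
s_(k+1) − s_k = 10*(k + 4)/(k**4 + 16*k**3 + 91*k**2 + 216*k + 180) = t_k.
Evaluate: s_(n+1) = (n**2 + 9*n + 8)/(2*(n**2 + 9*n + 18)); subtract s_(0) = 0 ⇒ S(n) = (n**2 + 9*n + 8)/(2*(n**2 + 9*n + 18)).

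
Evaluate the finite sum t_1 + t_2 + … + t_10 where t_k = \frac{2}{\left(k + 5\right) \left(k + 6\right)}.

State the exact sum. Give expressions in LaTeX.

Σ = 5/24

Step 1: r(k) = (k + 5)/(k + 7).
Factor: A=k + 5; B=k + 7; C=1.
Solve (k + 5)·f(k+1) − (k + 6)·f(k) = 1.
Degrees (1,1,0) ⇒ d ≤ 1.
Solve for f: f(k) = k/5 (degree 1 ≤ 1).
Then R = B(k−1)f/C = k*(k + 6)/5, so s_k = R(k)·t_k = 2*k/(5*(k + 5)).
Verify: 2/(k**2 + 11*k + 30) matches t_k.
Telescoping: Σ = s_(11) − s_(1) = 11/40 − (1/15) = 5/24.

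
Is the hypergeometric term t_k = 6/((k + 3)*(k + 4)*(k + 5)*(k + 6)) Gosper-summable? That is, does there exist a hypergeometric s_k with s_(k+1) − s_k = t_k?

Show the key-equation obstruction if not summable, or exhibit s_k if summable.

Yes. s_k = k*(k**2 + 12*k + 47)/(30*(k + 3)*(k + 4)*(k + 5)).

t_(k+1)/t_k = (k + 3)/(k + 7).
Take A(k)=k + 3, B(k)=k + 7, C(k)=1.
f must satisfy (k + 3)·f(k+1) − (k + 6)·f(k) = 1.
deg f ≤ 3 (via 1,1,0).
Solve for f: f(k) = k*(k**2 + 12*k + 47)/180 (degree 3 ≤ 3).
So s_k = (B(k−1)f/C)·t_k = (k*(k + 6)*(k**2 + 12*k + 47)/180)·t_k = k*(k**2 + 12*k + 47)/(30*(k + 3)*(k + 4)*(k + 5)).
Δs = 6/(k**4 + 18*k**3 + 119*k**2 + 342*k + 360), as required.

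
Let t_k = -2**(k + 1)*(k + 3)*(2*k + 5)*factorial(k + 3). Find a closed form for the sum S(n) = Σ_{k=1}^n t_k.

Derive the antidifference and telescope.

t_(k+1)/t_k = (k + 4)**2*(4*k + 14)/((k + 3)*(2*k + 5)).
Gosper form: A/B · C(k+1)/C(k) with A=2*k + 8, B=1, C=k**2 + 11*k/2 + 15/2.
Key eq: (2*k + 8)·f(k+1) = (1)·f(k) + (k**2 + 11*k/2 + 15/2).
From deg A=1, deg B=0, deg C=2: d=1.
Solving with deg f ≤ 1: f(k) = (k + 1)/2.
Certificate R = B(k−1)f/C = (k + 1)/((k + 3)*(2*k + 5)) gives s_k = -2**(k + 1)*(k + 1)*factorial(k + 3).
Verify: -2**(k + 1)*(k + 3)*(2*k + 5)*factorial(k + 3) matches t_k.
Evaluate: s_(n+1) = -2**(n + 2)*(n + 2)*factorial(n + 4); subtract s_(1) = -192 ⇒ S(n) = -4*2**n*n*factorial(n + 4) - 8*2**n*factorial(n + 4) + 192.

S(n) = -4*2**n*n*factorial(n + 4) - 8*2**n*factorial(n + 4) + 192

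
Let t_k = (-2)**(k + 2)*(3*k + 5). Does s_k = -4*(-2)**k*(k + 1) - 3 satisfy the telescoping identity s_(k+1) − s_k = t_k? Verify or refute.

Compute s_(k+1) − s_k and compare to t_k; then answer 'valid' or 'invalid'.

s_(k+1) = 8*(-2)**k*(k + 2) - 3
s_(k+1) − s_k = (-2)**(k + 2)*(3*k + 5)
(s_(k+1) − s_k) − t_k = 0

valid; difference matches t_k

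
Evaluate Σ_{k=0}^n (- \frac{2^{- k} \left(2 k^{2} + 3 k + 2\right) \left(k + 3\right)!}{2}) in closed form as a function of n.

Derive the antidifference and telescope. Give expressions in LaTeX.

t_(k+1)/t_k = (k + 4)*(3*k + 2*(k + 1)**2 + 5)/(2*(2*k**2 + 3*k + 2)).
Gosper form: A/B · C(k+1)/C(k) with A=k/2 + 2, B=1, C=k**2 + 3*k/2 + 1.
Solve (k/2 + 2)·f(k+1) − (1)·f(k) = k**2 + 3*k/2 + 1.
From deg A=1, deg B=0, deg C=2: d=1.
Match coefficients ⇒ f(k) = 2*k - 3.
Then R = B(k−1)f/C = 2*(2*k - 3)/(2*k**2 + 3*k + 2), so s_k = R(k)·t_k = -(2*k - 3)*factorial(k + 3)/2**k.
Check: Δs_k = -(2*k**2 + 3*k + 2)*factorial(k + 3)/(2*2**k). ✓
Evaluate: s_(n+1) = -2**(-n - 1)*(2*n - 1)*factorial(n + 4); subtract s_(0) = 18 ⇒ S(n) = -18 - n*factorial(n + 4)/2**n + factorial(n + 4)/(2*2**n).

S(n) = -18 - 2^{- n} n \left(n + 4\right)! + \frac{2^{- n} \left(n + 4\right)!}{2}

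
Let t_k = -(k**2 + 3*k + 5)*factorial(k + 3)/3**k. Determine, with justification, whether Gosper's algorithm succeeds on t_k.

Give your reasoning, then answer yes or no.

Yes. s_k = -3**(1 - k)*(k + 1)*factorial(k + 3).

r(k) = (k + 4)*(3*k + (k + 1)**2 + 8)/(3*(k**2 + 3*k + 5)) after simplifying.
A = k/3 + 4/3, B = 1, C = k**2 + 3*k + 5.
Solve (k/3 + 4/3)·f(k+1) − (1)·f(k) = k**2 + 3*k + 5.
Bound: deg f ≤ 1.
A polynomial solution: f(k) = 3*(k + 1).
Certificate R = B(k−1)f/C = 3*(k + 1)/(k**2 + 3*k + 5) gives s_k = -3**(1 - k)*(k + 1)*factorial(k + 3).
Check: Δs_k = -(k**2 + 3*k + 5)*factorial(k + 3)/3**k. ✓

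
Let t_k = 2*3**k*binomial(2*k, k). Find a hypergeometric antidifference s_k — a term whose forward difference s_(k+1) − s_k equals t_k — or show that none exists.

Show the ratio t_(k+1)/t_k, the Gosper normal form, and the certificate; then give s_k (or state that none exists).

Step 1: r(k) = 6*(2*k + 1)/(k + 1).
Take A(k)=12*k + 6, B(k)=k + 1, C(k)=1.
f must satisfy (12*k + 6)·f(k+1) − (k)·f(k) = 1.
Bound: deg f ≤ -1.
Negative degree bound (-1): no f exists, t_k not Gosper-summable.

not Gosper-summable; s_k does not exist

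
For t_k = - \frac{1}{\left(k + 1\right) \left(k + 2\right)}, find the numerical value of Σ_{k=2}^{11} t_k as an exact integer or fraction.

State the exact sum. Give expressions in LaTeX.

Σ = -10/39

Ratio r(k) = (k + 1)/(k + 3).
Take A(k)=k + 1, B(k)=k + 3, C(k)=1.
Solve (k + 1)·f(k+1) − (k + 2)·f(k) = 1.
d = 1 from the (1,1,0) case.
Solving with deg f ≤ 1: f(k) = k.
R(k) = B(k−1)·f(k)/C(k) = k*(k + 2); s_k = R·t_k = -k/(k + 1).
s_(k+1) − s_k = -1/(k**2 + 3*k + 2) = t_k.
Sum = s_(12) − s_(2); s_(12) = -12/13, s_(2) = -2/3 ⇒ -10/39.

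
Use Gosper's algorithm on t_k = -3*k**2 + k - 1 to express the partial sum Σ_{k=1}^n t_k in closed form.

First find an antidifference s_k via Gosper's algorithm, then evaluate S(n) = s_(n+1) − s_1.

Compute t_(k+1)/t_k: get (-k + 3*(k + 1)**2)/(3*k**2 - k + 1).
So A=1 and B=1, with C=k**2 - k/3 + 1/3.
f must satisfy (1)·f(k+1) − (1)·f(k) = k**2 - k/3 + 1/3.
From deg A=0, deg B=0, deg C=2: d=3.
Solving with deg f ≤ 3: f(k) = k*(k**2 - 2*k + 2)/3.
So s_k = (B(k−1)f/C)·t_k = (k*(k**2 - 2*k + 2)/(3*k**2 - k + 1))·t_k = k*(-k**2 + 2*k - 2).
s_(k+1) − s_k = -3*k**2 + k - 1 = t_k.
Evaluate: s_(n+1) = -n**3 - n**2 - n - 1; subtract s_(1) = -1 ⇒ S(n) = n*(-n**2 - n - 1).

S(n) = n*(-n**2 - n - 1)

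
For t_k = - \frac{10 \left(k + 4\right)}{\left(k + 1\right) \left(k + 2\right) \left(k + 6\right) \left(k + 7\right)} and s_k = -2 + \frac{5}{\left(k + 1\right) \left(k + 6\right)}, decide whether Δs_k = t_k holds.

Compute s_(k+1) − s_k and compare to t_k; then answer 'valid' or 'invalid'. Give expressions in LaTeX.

s_(k+1) = -2 + 5/((k + 2)*(k + 7))
s_(k+1) − s_k = 10*(-k - 4)/(k**4 + 16*k**3 + 83*k**2 + 152*k + 84)
(s_(k+1) − s_k) − t_k = 0

Valid — Δs_k = t_k.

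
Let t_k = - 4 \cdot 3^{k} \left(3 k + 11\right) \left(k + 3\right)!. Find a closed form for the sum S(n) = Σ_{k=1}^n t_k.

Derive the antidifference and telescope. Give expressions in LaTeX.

S(n) = - 12 \cdot 3^{n} \left(n + 4\right)! + 288

r(k) = 3*(k + 4)*(3*k + 14)/(3*k + 11) after simplifying.
Gosper form: A/B · C(k+1)/C(k) with A=3*k + 12, B=1, C=k + 11/3.
Key eq: (3*k + 12)·f(k+1) = (1)·f(k) + (k + 11/3).
d = 0 from the (1,0,1) case.
A polynomial solution: f(k) = 1/3.
Certificate R = B(k−1)f/C = 1/(3*k + 11) gives s_k = -4*3**k*factorial(k + 3).
Check: Δs_k = -4*3**k*(3*k + 11)*factorial(k + 3). ✓
Evaluate: s_(n+1) = -12*3**n*factorial(n + 4); subtract s_(1) = -288 ⇒ S(n) = -12*3**n*factorial(n + 4) + 288.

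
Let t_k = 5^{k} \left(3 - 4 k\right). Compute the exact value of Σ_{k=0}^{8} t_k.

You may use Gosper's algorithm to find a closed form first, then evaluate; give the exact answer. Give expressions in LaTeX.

r(k) = 5*(4*k + 1)/(4*k - 3) after simplifying.
Take A(k)=5, B(k)=1, C(k)=k - 3/4.
Solve (5)·f(k+1) − (1)·f(k) = k - 3/4.
Bound: deg f ≤ 1.
Solve for f: f(k) = (k - 2)/4 (degree 1 ≤ 1).
So s_k = (B(k−1)f/C)·t_k = ((k - 2)/(4*k - 3))·t_k = 5**k*(2 - k).
Check: Δs_k = 5**k*(3 - 4*k). ✓
Sum = s_(9) − s_(0); s_(9) = -13671875, s_(0) = 2 ⇒ -13671877.

Σ = -13671877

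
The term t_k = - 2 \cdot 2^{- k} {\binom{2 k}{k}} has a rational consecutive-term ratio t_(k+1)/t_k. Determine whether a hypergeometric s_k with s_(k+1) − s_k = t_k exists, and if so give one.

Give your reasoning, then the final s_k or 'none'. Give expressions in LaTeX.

Ratio r(k) = (2*k + 1)/(k + 1).
A = 2*k + 1, B = k + 1, C = 1.
Need (2*k + 1)·f(k+1) − (k)·f(k) = 1.
d = -1 from the (1,1,0) case.
Bound -1 < 0, so the key equation has no polynomial solution.

none — t_k is not Gosper-summable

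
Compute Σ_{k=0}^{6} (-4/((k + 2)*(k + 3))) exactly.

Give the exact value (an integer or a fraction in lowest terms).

Σ = -14/9

t_(k+1)/t_k = (k + 2)/(k + 4).
Normal form (A,B,C) = (k + 2, k + 4, 1).
Need (k + 2)·f(k+1) − (k + 3)·f(k) = 1.
deg f ≤ 1 (via 1,1,0).
A polynomial solution: f(k) = k/2.
So s_k = (B(k−1)f/C)·t_k = (k*(k + 3)/2)·t_k = -2*k/(k + 2).
Δs = -4/(k**2 + 5*k + 6), as required.
Sum = s_(7) − s_(0); s_(7) = -14/9, s_(0) = 0 ⇒ -14/9.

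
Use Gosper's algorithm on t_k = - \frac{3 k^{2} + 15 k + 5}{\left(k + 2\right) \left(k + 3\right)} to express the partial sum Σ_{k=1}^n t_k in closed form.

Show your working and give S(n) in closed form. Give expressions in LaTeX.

r(k) = (k + 2)*(15*k + 3*(k + 1)**2 + 20)/((k + 4)*(3*k**2 + 15*k + 5)) after simplifying.
A = k + 2, B = k + 4, C = k**2 + 5*k + 5/3.
f must satisfy (k + 2)·f(k+1) − (k + 3)·f(k) = k**2 + 5*k + 5/3.
Bound: deg f ≤ 2.
A polynomial solution: f(k) = k*(6*k - 1)/6.
Certificate R = B(k−1)f/C = k*(k + 3)*(6*k - 1)/(2*(3*k**2 + 15*k + 5)) gives s_k = k*(1 - 6*k)/(2*(k + 2)).
Check: Δs_k = (-3*k**2 - 15*k - 5)/(k**2 + 5*k + 6). ✓
Σ_(k=1)^n t_k = s_(n+1) − s_(1) = ((-6*n**2 - 11*n - 5)/(2*(n + 3))) − (-5/6), i.e. n*(-9*n - 14)/(3*(n + 3)).

S(n) = \frac{n \left(- 9 n - 14\right)}{3 \left(n + 3\right)}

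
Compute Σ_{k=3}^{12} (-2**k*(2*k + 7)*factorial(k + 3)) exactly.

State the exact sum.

Σ = -171399494762490240

t_(k+1)/t_k = 2*(k + 4)*(2*k + 9)/(2*k + 7).
Factor: A=2*k + 8; B=1; C=k + 7/2.
f must satisfy (2*k + 8)·f(k+1) − (1)·f(k) = k + 7/2.
d = 0 from the (1,0,1) case.
Coefficient equations give f(k) = 1/2.
So s_k = (B(k−1)f/C)·t_k = (1/(2*k + 7))·t_k = -2**k*factorial(k + 3).
Verify: -2**k*(2*k + 7)*factorial(k + 3) matches t_k.
Telescoping: Σ = s_(13) − s_(3) = -171399494762496000 − (-5760) = -171399494762490240.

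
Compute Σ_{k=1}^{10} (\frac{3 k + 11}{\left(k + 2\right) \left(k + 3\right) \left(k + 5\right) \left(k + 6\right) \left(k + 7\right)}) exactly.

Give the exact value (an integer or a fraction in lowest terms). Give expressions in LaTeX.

Step 1: r(k) = (k + 2)*(k + 5)*(3*k + 14)/((k + 4)*(k + 8)*(3*k + 11)).
So A=k + 2 and B=k + 8, with C=k**2 + 23*k/3 + 44/3.
Key eq: (k + 2)·f(k+1) = (k + 7)·f(k) + (k**2 + 23*k/3 + 44/3).
deg f ≤ 5 (via 1,1,2).
Coefficient equations give f(k) = k*(k + 3)*(k + 4)*(k**2 + 13*k + 52)/180.
So s_k = (B(k−1)f/C)·t_k = (k*(k + 3)*(k + 7)*(k**2 + 13*k + 52)/(60*(3*k + 11)))·t_k = k*(k**2 + 13*k + 52)/(60*(k**3 + 13*k**2 + 52*k + 60)).
Verify: (3*k + 11)/(k**5 + 23*k**4 + 203*k**3 + 853*k**2 + 1692*k + 1260) matches t_k.
Sum = s_(11) − s_(1); s_(11) = 869/53040, s_(1) = 11/1260 ⇒ 1705/222768.

Σ = 1705/222768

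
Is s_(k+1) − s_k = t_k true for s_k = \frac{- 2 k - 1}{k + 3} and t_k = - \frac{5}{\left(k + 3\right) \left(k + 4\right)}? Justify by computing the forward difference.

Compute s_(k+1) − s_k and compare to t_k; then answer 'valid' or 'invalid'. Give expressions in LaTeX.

s_(k+1) = (-2*k - 3)/(k + 4)
s_(k+1) − s_k = -5/(k**2 + 7*k + 12)
(s_(k+1) − s_k) − t_k = 0

Valid: the claim telescopes to t_k.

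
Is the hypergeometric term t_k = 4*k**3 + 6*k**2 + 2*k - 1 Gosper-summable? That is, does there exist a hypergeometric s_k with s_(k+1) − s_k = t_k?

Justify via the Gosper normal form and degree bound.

Ratio r(k) = (4*k**3 + 18*k**2 + 26*k + 11)/(4*k**3 + 6*k**2 + 2*k - 1).
Take A(k)=1, B(k)=1, C(k)=k**3 + 3*k**2/2 + k/2 - 1/4.
Key eq: (1)·f(k+1) = (1)·f(k) + (k**3 + 3*k**2/2 + k/2 - 1/4).
deg f ≤ 4 (via 0,0,3).
Solving with deg f ≤ 4: f(k) = k*(k**3 - k - 1)/4.
Certificate R = B(k−1)f/C = k*(k**3 - k - 1)/(4*k**3 + 6*k**2 + 2*k - 1) gives s_k = k*(k**3 - k - 1).
Δs = 4*k**3 + 6*k**2 + 2*k - 1, as required.

Yes. s_k = k*(k**3 - k - 1).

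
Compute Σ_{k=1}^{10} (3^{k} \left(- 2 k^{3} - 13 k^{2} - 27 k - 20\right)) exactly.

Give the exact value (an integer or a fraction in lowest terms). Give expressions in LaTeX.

t_(k+1)/t_k = 3*(2*k**3 + 19*k**2 + 59*k + 62)/(2*k**3 + 13*k**2 + 27*k + 20).
A = 3, B = 1, C = k**3 + 13*k**2/2 + 27*k/2 + 10.
Set up (3)·f(k+1) − (1)·f(k) − (k**3 + 13*k**2/2 + 27*k/2 + 10) = 0.
deg f ≤ 3 (via 0,0,3).
Solving with deg f ≤ 3: f(k) = (k**3 + 2*k**2 + 3*k + 1)/2.
R(k) = B(k−1)·f(k)/C(k) = (k**3 + 2*k**2 + 3*k + 1)/(2*k**3 + 13*k**2 + 27*k + 20); s_k = R·t_k = 3**k*(-k**3 - 2*k**2 - 3*k - 1).
Check: Δs_k = 3**k*(-2*k**3 - 13*k**2 - 27*k - 20). ✓
Telescoping: Σ = s_(11) − s_(1) = -284675229 − (-21) = -284675208.

Σ = -284675208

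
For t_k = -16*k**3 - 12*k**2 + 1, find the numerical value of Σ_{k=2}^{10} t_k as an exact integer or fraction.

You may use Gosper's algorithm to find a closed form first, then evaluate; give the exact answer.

The ratio is (16*(k + 1)**3 + 12*(k + 1)**2 - 1)/(16*k**3 + 12*k**2 - 1).
So A=1 and B=1, with C=k**3 + 3*k**2/4 - 1/16.
Key eq: (1)·f(k+1) = (1)·f(k) + (k**3 + 3*k**2/4 - 1/16).
Degrees (0,0,3) ⇒ d ≤ 4.
Solving with deg f ≤ 4: f(k) = k*(4*k**3 - 4*k**2 - 2*k + 1)/16.
Certificate R = B(k−1)f/C = k*(4*k**3 - 4*k**2 - 2*k + 1)/((2*k + 1)**2*(4*k - 1)) gives s_k = k*(-4*k**3 + 4*k**2 + 2*k - 1).
Δs = -16*k**3 - 12*k**2 + 1, as required.
Σ_(k=2)^(10) t_k = s_(11) − s_(2) = -53009 − (-26) = -52983.

Σ = -52983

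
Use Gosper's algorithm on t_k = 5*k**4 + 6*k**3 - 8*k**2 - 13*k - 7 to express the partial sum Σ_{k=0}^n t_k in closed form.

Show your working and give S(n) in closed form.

S(n) = n**5 + 4*n**4 + 2*n**3 - 9*n**2 - 15*n - 7

The ratio is (5*k**4 + 26*k**3 + 40*k**2 + 9*k - 17)/(5*k**4 + 6*k**3 - 8*k**2 - 13*k - 7).
Take A(k)=1, B(k)=1, C(k)=k**4 + 6*k**3/5 - 8*k**2/5 - 13*k/5 - 7/5.
f must satisfy (1)·f(k+1) − (1)·f(k) = k**4 + 6*k**3/5 - 8*k**2/5 - 13*k/5 - 7/5.
d = 5 from the (0,0,4) case.
A polynomial solution: f(k) = k*(k**4 - k**3 - 4*k**2 - k - 2)/5.
Certificate R = B(k−1)f/C = k*(k**4 - k**3 - 4*k**2 - k - 2)/(5*k**4 + 6*k**3 - 8*k**2 - 13*k - 7) gives s_k = k*(k**4 - k**3 - 4*k**2 - k - 2).
Check: Δs_k = 5*k**4 + 6*k**3 - 8*k**2 - 13*k - 7. ✓
s_(n+1) = n**5 + 4*n**4 + 2*n**3 - 9*n**2 - 15*n - 7 and s_(0) = 0, so S(n) = n**5 + 4*n**4 + 2*n**3 - 9*n**2 - 15*n - 7.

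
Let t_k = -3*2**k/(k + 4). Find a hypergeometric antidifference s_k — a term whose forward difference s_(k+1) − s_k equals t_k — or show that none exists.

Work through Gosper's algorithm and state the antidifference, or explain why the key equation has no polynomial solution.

Step 1: r(k) = 2*(k + 4)/(k + 5).
Take A(k)=2*k + 8, B(k)=k + 5, C(k)=1.
Need (2*k + 8)·f(k+1) − (k + 4)·f(k) = 1.
Bound: deg f ≤ -1.
Negative degree bound (-1): no f exists, t_k not Gosper-summable.

none — t_k is not Gosper-summable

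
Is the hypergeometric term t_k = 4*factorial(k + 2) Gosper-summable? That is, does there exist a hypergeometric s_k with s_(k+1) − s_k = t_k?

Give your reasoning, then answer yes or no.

No. Not Gosper-summable.

t_(k+1)/t_k = k + 3.
A = k + 3, B = 1, C = 1.
Solve (k + 3)·f(k+1) − (1)·f(k) = 1.
Degrees (1,0,0) ⇒ d ≤ -1.
deg f ≤ -1 is impossible — no certificate.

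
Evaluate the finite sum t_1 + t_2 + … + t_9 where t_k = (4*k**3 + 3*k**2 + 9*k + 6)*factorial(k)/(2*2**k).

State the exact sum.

Compute t_(k+1)/t_k: get (4*k**4 + 19*k**3 + 42*k**2 + 49*k + 22)/(2*(4*k**3 + 3*k**2 + 9*k + 6)).
Normal form (A,B,C) = (k/2 + 1/2, 1, k**3 + 3*k**2/4 + 9*k/4 + 3/2).
Key eq: (k/2 + 1/2)·f(k+1) = (1)·f(k) + (k**3 + 3*k**2/4 + 9*k/4 + 3/2).
d = 2 from the (1,0,3) case.
Match coefficients ⇒ f(k) = (k - 1)*(4*k + 3)/2.
R(k) = B(k−1)·f(k)/C(k) = 2*(k - 1)*(4*k + 3)/(4*k**3 + 3*k**2 + 9*k + 6); s_k = R·t_k = (k - 1)*(4*k + 3)*factorial(k)/2**k.
Check: Δs_k = (4*k**3 + 3*k**2 + 9*k + 6)*factorial(k)/(2*2**k). ✓
Telescoping: Σ = s_(10) − s_(1) = 5485725/4 − (0) = 5485725/4.

Σ = 5485725/4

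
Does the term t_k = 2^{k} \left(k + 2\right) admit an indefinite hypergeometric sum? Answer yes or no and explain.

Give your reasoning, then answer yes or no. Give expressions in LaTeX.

Yes. s_k = 2^{k} k.

The ratio is 2*(k + 3)/(k + 2).
Gosper form: A/B · C(k+1)/C(k) with A=2, B=1, C=k + 2.
Need (2)·f(k+1) − (1)·f(k) = k + 2.
Bound: deg f ≤ 1.
Solving with deg f ≤ 1: f(k) = k.
Then R = B(k−1)f/C = k/(k + 2), so s_k = R(k)·t_k = 2**k*k.
Check: Δs_k = 2**k*(k + 2). ✓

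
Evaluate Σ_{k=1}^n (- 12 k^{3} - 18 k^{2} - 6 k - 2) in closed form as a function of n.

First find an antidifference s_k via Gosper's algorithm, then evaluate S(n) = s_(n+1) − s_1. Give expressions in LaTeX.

Step 1: r(k) = (6*k**3 + 27*k**2 + 39*k + 19)/(6*k**3 + 9*k**2 + 3*k + 1).
Normal form (A,B,C) = (1, 1, k**3 + 3*k**2/2 + k/2 + 1/6).
Key eq: (1)·f(k+1) = (1)·f(k) + (k**3 + 3*k**2/2 + k/2 + 1/6).
deg f ≤ 4 (via 0,0,3).
Coefficient equations give f(k) = k*(3*k**3 - 3*k + 2)/12.
So s_k = (B(k−1)f/C)·t_k = (k*(3*k**3 - 3*k + 2)/(2*(6*k**3 + 9*k**2 + 3*k + 1)))·t_k = k*(-3*k**3 + 3*k - 2).
Verify: -12*k**3 - 18*k**2 - 6*k - 2 matches t_k.
Telescope: S(n) = s_(n+1) − s_(1) = -3*n**4 - 12*n**3 - 15*n**2 - 8*n - 2 − (-2) = n*(-3*n**3 - 12*n**2 - 15*n - 8).

S(n) = n \left(- 3 n^{3} - 12 n^{2} - 15 n - 8\right)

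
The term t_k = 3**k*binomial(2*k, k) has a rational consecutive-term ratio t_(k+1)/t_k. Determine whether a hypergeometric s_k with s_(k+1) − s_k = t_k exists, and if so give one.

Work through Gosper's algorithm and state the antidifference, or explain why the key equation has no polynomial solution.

Step 1: r(k) = 6*(2*k + 1)/(k + 1).
So A=12*k + 6 and B=k + 1, with C=1.
Set up (12*k + 6)·f(k+1) − (k)·f(k) − (1) = 0.
Bound: deg f ≤ -1.
d = -1 < 0 ⇒ no nonzero polynomial f; not summable.

none — t_k is not Gosper-summable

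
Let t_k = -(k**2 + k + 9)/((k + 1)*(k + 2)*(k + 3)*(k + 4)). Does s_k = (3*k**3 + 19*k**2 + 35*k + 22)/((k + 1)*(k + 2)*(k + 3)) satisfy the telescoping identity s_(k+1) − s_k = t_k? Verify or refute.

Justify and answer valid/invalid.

Valid — Δs_k = t_k.

s_(k+1) = (35*k + 3*(k + 1)**3 + 19*(k + 1)**2 + 57)/((k + 2)*(k + 3)*(k + 4))
s_(k+1) − s_k = (-k**2 - k - 9)/(k**4 + 10*k**3 + 35*k**2 + 50*k + 24)
(s_(k+1) − s_k) − t_k = 0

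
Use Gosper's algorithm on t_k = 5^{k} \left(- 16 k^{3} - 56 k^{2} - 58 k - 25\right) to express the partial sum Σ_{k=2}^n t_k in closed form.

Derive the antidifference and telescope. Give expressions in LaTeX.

S(n) = - 20 \cdot 5^{n} n^{3} - 55 \cdot 5^{n} n^{2} - 60 \cdot 5^{n} n - 25 \cdot 5^{n} + 800

Compute t_(k+1)/t_k: get 5*(16*k**3 + 104*k**2 + 218*k + 155)/(16*k**3 + 56*k**2 + 58*k + 25).
Normal form (A,B,C) = (5, 1, k**3 + 7*k**2/2 + 29*k/8 + 25/16).
Solve (5)·f(k+1) − (1)·f(k) = k**3 + 7*k**2/2 + 29*k/8 + 25/16.
Degrees (0,0,3) ⇒ d ≤ 3.
Match coefficients ⇒ f(k) = k*(4*k**2 - k + 2)/16.
R(k) = B(k−1)·f(k)/C(k) = k*(4*k**2 - k + 2)/(16*k**3 + 56*k**2 + 58*k + 25); s_k = R·t_k = 5**k*k*(-4*k**2 + k - 2).
Check: Δs_k = 5**k*(-16*k**3 - 56*k**2 - 58*k - 25). ✓
Σ_(k=2)^n t_k = s_(n+1) − s_(2) = (5**(n + 1)*(-4*n**3 - 11*n**2 - 12*n - 5)) − (-800), i.e. -20*5**n*n**3 - 55*5**n*n**2 - 60*5**n*n - 25*5**n + 800.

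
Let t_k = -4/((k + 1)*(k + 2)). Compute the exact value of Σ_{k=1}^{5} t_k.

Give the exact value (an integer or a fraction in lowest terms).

Compute t_(k+1)/t_k: get (k + 1)/(k + 3).
So A=k + 1 and B=k + 3, with C=1.
Key eq: (k + 1)·f(k+1) = (k + 2)·f(k) + (1).
From deg A=1, deg B=1, deg C=0: d=1.
A polynomial solution: f(k) = k.
Certificate R = B(k−1)f/C = k*(k + 2) gives s_k = -4*k/(k + 1).
Verify: -4/(k**2 + 3*k + 2) matches t_k.
Σ_(k=1)^(5) t_k = s_(6) − s_(1) = -24/7 − (-2) = -10/7.

Σ = -10/7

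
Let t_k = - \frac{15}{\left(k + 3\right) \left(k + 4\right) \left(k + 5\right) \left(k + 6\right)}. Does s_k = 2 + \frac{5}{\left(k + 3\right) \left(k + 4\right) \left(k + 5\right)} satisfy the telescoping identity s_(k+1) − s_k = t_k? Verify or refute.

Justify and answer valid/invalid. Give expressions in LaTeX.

Valid — Δs_k = t_k.

s_(k+1) = 2 + 5/((k + 4)*(k + 5)*(k + 6))
s_(k+1) − s_k = -15/((k + 3)*(k + 4)*(k + 5)*(k + 6))
(s_(k+1) − s_k) − t_k = 0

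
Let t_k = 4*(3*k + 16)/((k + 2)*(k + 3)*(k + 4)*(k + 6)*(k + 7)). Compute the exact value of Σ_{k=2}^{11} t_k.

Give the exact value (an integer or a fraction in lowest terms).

Σ = 181/7560

The ratio is (k + 2)*(k + 6)*(3*k + 19)/((k + 5)*(k + 8)*(3*k + 16)).
Take A(k)=k + 2, B(k)=k + 8, C(k)=k**2 + 31*k/3 + 80/3.
f must satisfy (k + 2)·f(k+1) − (k + 7)·f(k) = k**2 + 31*k/3 + 80/3.
deg f ≤ 5 (via 1,1,2).
Solving with deg f ≤ 5: f(k) = k*(k + 4)*(k + 5)*(k**2 + 11*k + 36)/108.
Get s_k = R·t_k = k*(k**2 + 11*k + 36)/(9*(k**3 + 11*k**2 + 36*k + 36)) with R(k) = B(k−1)f(k)/C(k) = k*(k + 4)*(k + 7)*(k**2 + 11*k + 36)/(36*(3*k + 16)).
Δs = 4*(3*k + 16)/(k**5 + 22*k**4 + 185*k**3 + 740*k**2 + 1404*k + 1008), as required.
Telescoping: Σ = s_(12) − s_(2) = 104/945 − (31/360) = 181/7560.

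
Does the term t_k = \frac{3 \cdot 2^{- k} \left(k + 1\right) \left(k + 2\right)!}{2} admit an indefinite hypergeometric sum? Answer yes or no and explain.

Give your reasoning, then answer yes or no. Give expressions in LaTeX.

Yes. s_k = 3 \cdot 2^{- k} \left(k + 2\right)!.

t_(k+1)/t_k = (k + 2)*(k + 3)/(2*(k + 1)).
Factor: A=k/2 + 3/2; B=1; C=k + 1.
f must satisfy (k/2 + 3/2)·f(k+1) − (1)·f(k) = k + 1.
From deg A=1, deg B=0, deg C=1: d=0.
Solve for f: f(k) = 2 (degree 0 ≤ 0).
So s_k = (B(k−1)f/C)·t_k = (2/(k + 1))·t_k = 3*factorial(k + 2)/2**k.
Δs = 3*(k + 1)*factorial(k + 2)/(2*2**k), as required.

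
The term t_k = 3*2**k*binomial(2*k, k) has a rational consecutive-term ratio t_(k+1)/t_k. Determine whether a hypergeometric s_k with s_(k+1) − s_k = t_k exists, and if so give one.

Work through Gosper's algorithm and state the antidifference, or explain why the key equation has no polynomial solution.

none (Gosper's algorithm certifies no s_k)

The ratio is 4*(2*k + 1)/(k + 1).
So A=8*k + 4 and B=k + 1, with C=1.
Key eq: (8*k + 4)·f(k+1) = (k)·f(k) + (1).
From deg A=1, deg B=1, deg C=0: d=-1.
deg f ≤ -1 is impossible — no certificate.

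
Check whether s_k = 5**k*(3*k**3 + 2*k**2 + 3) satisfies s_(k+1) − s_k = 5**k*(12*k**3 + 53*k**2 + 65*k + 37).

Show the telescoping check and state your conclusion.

s_(k+1) = 5**(k + 1)*(3*(k + 1)**3 + 2*(k + 1)**2 + 3)
s_(k+1) − s_k = 5**k*(12*k**3 + 53*k**2 + 65*k + 37)
(s_(k+1) − s_k) − t_k = 0

Valid: the claim telescopes to t_k.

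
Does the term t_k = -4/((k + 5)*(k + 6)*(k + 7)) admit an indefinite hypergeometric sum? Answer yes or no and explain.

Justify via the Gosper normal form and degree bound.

t_(k+1)/t_k = (k + 5)/(k + 8).
Factor: A=k + 5; B=k + 8; C=1.
Set up (k + 5)·f(k+1) − (k + 7)·f(k) − (1) = 0.
Bound: deg f ≤ 2.
Solve for f: f(k) = k*(k + 11)/60 (degree 2 ≤ 2).
R(k) = B(k−1)·f(k)/C(k) = k*(k + 7)*(k + 11)/60; s_k = R·t_k = k*(-k - 11)/(15*(k + 5)*(k + 6)).
Δs = -4/(k**3 + 18*k**2 + 107*k + 210), as required.

Yes. s_k = k*(-k - 11)/(15*(k + 5)*(k + 6)).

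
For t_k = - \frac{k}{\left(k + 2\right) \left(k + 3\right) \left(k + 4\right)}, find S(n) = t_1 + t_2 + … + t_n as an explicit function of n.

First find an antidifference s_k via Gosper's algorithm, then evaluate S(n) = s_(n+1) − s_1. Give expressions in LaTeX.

The ratio is (k + 1)*(k + 2)/(k*(k + 5)).
Gosper form: A/B · C(k+1)/C(k) with A=k + 2, B=k + 5, C=k.
Need (k + 2)·f(k+1) − (k + 4)·f(k) = k.
d = 2 from the (1,1,1) case.
A polynomial solution: f(k) = k*(k - 1)/6.
Get s_k = R·t_k = k*(1 - k)/(6*(k + 2)*(k + 3)) with R(k) = B(k−1)f(k)/C(k) = (k - 1)*(k + 4)/6.
Check: Δs_k = -k/(k**3 + 9*k**2 + 26*k + 24). ✓
Telescope: S(n) = s_(n+1) − s_(1) = n*(-n - 1)/(6*(n**2 + 7*n + 12)) − (0) = n*(-n - 1)/(6*(n**2 + 7*n + 12)).

S(n) = \frac{n \left(- n - 1\right)}{6 \left(n^{2} + 7 n + 12\right)}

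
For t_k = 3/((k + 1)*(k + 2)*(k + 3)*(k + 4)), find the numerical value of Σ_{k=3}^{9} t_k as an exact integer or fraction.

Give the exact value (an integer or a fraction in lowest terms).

Σ = 133/17160

The ratio is (k + 1)/(k + 5).
Normal form (A,B,C) = (k + 1, k + 5, 1).
Key eq: (k + 1)·f(k+1) = (k + 4)·f(k) + (1).
From deg A=1, deg B=1, deg C=0: d=3.
Solve for f: f(k) = k*(k**2 + 6*k + 11)/18 (degree 3 ≤ 3).
R(k) = B(k−1)·f(k)/C(k) = k*(k + 4)*(k**2 + 6*k + 11)/18; s_k = R·t_k = k*(k**2 + 6*k + 11)/(6*(k + 1)*(k + 2)*(k + 3)).
s_(k+1) − s_k = 3/(k**4 + 10*k**3 + 35*k**2 + 50*k + 24) = t_k.
Σ_(k=3)^(9) t_k = s_(10) − s_(3) = 95/572 − (19/120) = 133/17160.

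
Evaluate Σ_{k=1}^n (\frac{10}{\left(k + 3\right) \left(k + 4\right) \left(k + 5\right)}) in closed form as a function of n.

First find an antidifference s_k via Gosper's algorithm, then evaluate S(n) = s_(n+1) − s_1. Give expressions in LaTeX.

The ratio is (k + 3)/(k + 6).
So A=k + 3 and B=k + 6, with C=1.
Set up (k + 3)·f(k+1) − (k + 5)·f(k) − (1) = 0.
Bound: deg f ≤ 2.
Match coefficients ⇒ f(k) = k*(k + 7)/24.
R(k) = B(k−1)·f(k)/C(k) = k*(k + 5)*(k + 7)/24; s_k = R·t_k = 5*k*(k + 7)/(12*(k + 3)*(k + 4)).
Verify: 10/(k**3 + 12*k**2 + 47*k + 60) matches t_k.
Evaluate: s_(n+1) = 5*(n**2 + 9*n + 8)/(12*(n**2 + 9*n + 20)); subtract s_(1) = 1/6 ⇒ S(n) = n*(n + 9)/(4*(n**2 + 9*n + 20)).

S(n) = \frac{n \left(n + 9\right)}{4 \left(n^{2} + 9 n + 20\right)}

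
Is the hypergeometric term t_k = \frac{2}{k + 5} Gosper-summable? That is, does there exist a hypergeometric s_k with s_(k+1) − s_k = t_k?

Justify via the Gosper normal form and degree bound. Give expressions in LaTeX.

No. Not Gosper-summable.

r(k) = (k + 5)/(k + 6) after simplifying.
Gosper form: A/B · C(k+1)/C(k) with A=k + 5, B=k + 6, C=1.
Solve (k + 5)·f(k+1) − (k + 5)·f(k) = 1.
deg f ≤ 0 (via 1,1,0).
Write f(k) = c0. Then LHS − RHS = -1, requiring -1 = 0: contradictory. No certificate.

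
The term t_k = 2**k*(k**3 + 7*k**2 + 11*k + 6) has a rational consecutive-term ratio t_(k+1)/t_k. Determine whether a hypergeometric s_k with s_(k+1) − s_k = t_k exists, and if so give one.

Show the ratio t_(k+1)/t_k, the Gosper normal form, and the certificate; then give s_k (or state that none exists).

t_(k+1)/t_k = 2*(k**3 + 10*k**2 + 28*k + 25)/(k**3 + 7*k**2 + 11*k + 6).
Normal form (A,B,C) = (2, 1, k**3 + 7*k**2 + 11*k + 6).
Need (2)·f(k+1) − (1)·f(k) = k**3 + 7*k**2 + 11*k + 6.
From deg A=0, deg B=0, deg C=3: d=3.
Solving with deg f ≤ 3: f(k) = k*(k**2 + k + 1).
So s_k = (B(k−1)f/C)·t_k = (k*(k**2 + k + 1)/(k**3 + 7*k**2 + 11*k + 6))·t_k = 2**k*k*(k**2 + k + 1).
Check: Δs_k = 2**k*(k**3 + 7*k**2 + 11*k + 6). ✓

s_k = 2**k*k*(k**2 + k + 1)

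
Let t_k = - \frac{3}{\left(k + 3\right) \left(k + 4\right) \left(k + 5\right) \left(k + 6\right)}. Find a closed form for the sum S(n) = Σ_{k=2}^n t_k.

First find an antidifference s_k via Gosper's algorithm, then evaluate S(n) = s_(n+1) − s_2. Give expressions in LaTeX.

Step 1: r(k) = (k + 3)/(k + 7).
Factor: A=k + 3; B=k + 7; C=1.
f must satisfy (k + 3)·f(k+1) − (k + 6)·f(k) = 1.
Degrees (1,1,0) ⇒ d ≤ 3.
A polynomial solution: f(k) = k*(k**2 + 12*k + 47)/180.
R(k) = B(k−1)·f(k)/C(k) = k*(k + 6)*(k**2 + 12*k + 47)/180; s_k = R·t_k = k*(-k**2 - 12*k - 47)/(60*(k + 3)*(k + 4)*(k + 5)).
Check: Δs_k = -3/(k**4 + 18*k**3 + 119*k**2 + 342*k + 360). ✓
s_(n+1) = (-n**3 - 15*n**2 - 74*n - 60)/(60*(n**3 + 15*n**2 + 74*n + 120)) and s_(2) = -1/84, so S(n) = (-n**3 - 15*n**2 - 74*n + 90)/(210*(n**3 + 15*n**2 + 74*n + 120)).

S(n) = \frac{- n^{3} - 15 n^{2} - 74 n + 90}{210 \left(n^{3} + 15 n^{2} + 74 n + 120\right)}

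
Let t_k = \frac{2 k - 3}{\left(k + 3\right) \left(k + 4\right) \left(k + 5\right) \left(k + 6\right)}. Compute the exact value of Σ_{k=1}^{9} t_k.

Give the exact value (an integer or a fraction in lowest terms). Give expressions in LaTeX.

Σ = 17/3640

The ratio is (k + 3)*(2*k - 1)/((k + 7)*(2*k - 3)).
Take A(k)=k + 3, B(k)=k + 7, C(k)=k - 3/2.
Need (k + 3)·f(k+1) − (k + 6)·f(k) = k - 3/2.
From deg A=1, deg B=1, deg C=1: d=3.
A polynomial solution: f(k) = -k/2.
Certificate R = B(k−1)f/C = -k*(k + 6)/(2*k - 3) gives s_k = -k/((k + 3)*(k + 4)*(k + 5)).
Check: Δs_k = (2*k - 3)/(k**4 + 18*k**3 + 119*k**2 + 342*k + 360). ✓
Telescoping: Σ = s_(10) − s_(1) = -1/273 − (-1/120) = 17/3640.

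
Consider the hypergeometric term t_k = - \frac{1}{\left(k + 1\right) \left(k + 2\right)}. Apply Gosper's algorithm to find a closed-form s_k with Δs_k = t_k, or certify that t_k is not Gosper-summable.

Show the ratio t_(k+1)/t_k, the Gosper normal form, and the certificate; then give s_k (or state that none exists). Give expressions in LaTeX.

Compute t_(k+1)/t_k: get (k + 1)/(k + 3).
Normal form (A,B,C) = (k + 1, k + 3, 1).
f must satisfy (k + 1)·f(k+1) − (k + 2)·f(k) = 1.
Bound: deg f ≤ 1.
Solve for f: f(k) = k (degree 1 ≤ 1).
Certificate R = B(k−1)f/C = k*(k + 2) gives s_k = -k/(k + 1).
Verify: -1/(k**2 + 3*k + 2) matches t_k.

s_k = - \frac{k}{k + 1}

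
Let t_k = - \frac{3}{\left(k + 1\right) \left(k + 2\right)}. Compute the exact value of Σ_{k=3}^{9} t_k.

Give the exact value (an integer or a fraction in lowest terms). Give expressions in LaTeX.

Ratio r(k) = (k + 1)/(k + 3).
Take A(k)=k + 1, B(k)=k + 3, C(k)=1.
f must satisfy (k + 1)·f(k+1) − (k + 2)·f(k) = 1.
From deg A=1, deg B=1, deg C=0: d=1.
Solving with deg f ≤ 1: f(k) = k.
R(k) = B(k−1)·f(k)/C(k) = k*(k + 2); s_k = R·t_k = -3*k/(k + 1).
Δs = -3/(k**2 + 3*k + 2), as required.
Σ_(k=3)^(9) t_k = s_(10) − s_(3) = -30/11 − (-9/4) = -21/44.

Σ = -21/44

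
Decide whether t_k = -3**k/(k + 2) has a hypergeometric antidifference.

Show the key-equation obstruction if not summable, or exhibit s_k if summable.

No; the degree bound rules out any f.

r(k) = 3*(k + 2)/(k + 3) after simplifying.
A = 3*k + 6, B = k + 3, C = 1.
Solve (3*k + 6)·f(k+1) − (k + 2)·f(k) = 1.
Degrees (1,1,0) ⇒ d ≤ -1.
Bound -1 < 0, so the key equation has no polynomial solution.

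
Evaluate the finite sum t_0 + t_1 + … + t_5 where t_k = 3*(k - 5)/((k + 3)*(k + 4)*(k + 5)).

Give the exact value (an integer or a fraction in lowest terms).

Σ = -5/12

The ratio is (k - 4)*(k + 3)/((k - 5)*(k + 6)).
Gosper form: A/B · C(k+1)/C(k) with A=k + 3, B=k + 6, C=k - 5.
f must satisfy (k + 3)·f(k+1) − (k + 5)·f(k) = k - 5.
Degrees (1,1,1) ⇒ d ≤ 2.
Solve for f: f(k) = -k*(k + 19)/12 (degree 2 ≤ 2).
Get s_k = R·t_k = k*(-k - 19)/(4*(k + 3)*(k + 4)) with R(k) = B(k−1)f(k)/C(k) = -k*(k + 5)*(k + 19)/(12*(k - 5)).
Δs = 3*(k - 5)/(k**3 + 12*k**2 + 47*k + 60), as required.
Telescoping: Σ = s_(6) − s_(0) = -5/12 − (0) = -5/12.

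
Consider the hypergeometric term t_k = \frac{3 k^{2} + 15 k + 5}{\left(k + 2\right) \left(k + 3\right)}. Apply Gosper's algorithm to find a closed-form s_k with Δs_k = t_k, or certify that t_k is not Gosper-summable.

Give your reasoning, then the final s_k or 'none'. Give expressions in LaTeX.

Ratio r(k) = (k + 2)*(15*k + 3*(k + 1)**2 + 20)/((k + 4)*(3*k**2 + 15*k + 5)).
Factor: A=k + 2; B=k + 4; C=k**2 + 5*k + 5/3.
Need (k + 2)·f(k+1) − (k + 3)·f(k) = k**2 + 5*k + 5/3.
deg f ≤ 2 (via 1,1,2).
A polynomial solution: f(k) = k*(6*k - 1)/6.
Certificate R = B(k−1)f/C = k*(k + 3)*(6*k - 1)/(2*(3*k**2 + 15*k + 5)) gives s_k = k*(6*k - 1)/(2*(k + 2)).
Verify: (3*k**2 + 15*k + 5)/(k**2 + 5*k + 6) matches t_k.

s_k = \frac{k \left(6 k - 1\right)}{2 \left(k + 2\right)}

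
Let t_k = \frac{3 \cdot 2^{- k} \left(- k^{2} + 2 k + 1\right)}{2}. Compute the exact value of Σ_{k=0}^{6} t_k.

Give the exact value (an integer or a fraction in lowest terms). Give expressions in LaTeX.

r(k) = (k**2 - 2)/(2*(k**2 - 2*k - 1)) after simplifying.
A = 1/2, B = 1, C = k**2 - 2*k - 1.
Solve (1/2)·f(k+1) − (1)·f(k) = k**2 - 2*k - 1.
deg f ≤ 2 (via 0,0,2).
Solve for f: f(k) = -2*k**2 (degree 2 ≤ 2).
Get s_k = R·t_k = 3*k**2/2**k with R(k) = B(k−1)f(k)/C(k) = -2*k**2/(k**2 - 2*k - 1).
Verify: 3*(-k**2 + 2*k + 1)/(2*2**k) matches t_k.
Sum = s_(7) − s_(0); s_(7) = 147/128, s_(0) = 0 ⇒ 147/128.

Σ = 147/128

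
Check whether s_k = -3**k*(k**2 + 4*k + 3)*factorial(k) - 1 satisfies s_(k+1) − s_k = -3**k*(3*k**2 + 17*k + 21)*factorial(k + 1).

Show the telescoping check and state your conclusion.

valid; difference matches t_k

s_(k+1) = -3**(k + 1)*(4*k + (k + 1)**2 + 7)*factorial(k + 1) - 1
s_(k+1) − s_k = -3**k*(3*k**2 + 17*k + 21)*factorial(k + 1)
(s_(k+1) − s_k) − t_k = 0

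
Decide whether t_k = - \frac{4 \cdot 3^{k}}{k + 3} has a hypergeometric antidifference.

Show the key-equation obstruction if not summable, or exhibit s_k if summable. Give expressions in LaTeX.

No. Not Gosper-summable.

Ratio r(k) = 3*(k + 3)/(k + 4).
A = 3*k + 9, B = k + 4, C = 1.
Key eq: (3*k + 9)·f(k+1) = (k + 3)·f(k) + (1).
Bound: deg f ≤ -1.
d = -1 < 0 ⇒ no nonzero polynomial f; not summable.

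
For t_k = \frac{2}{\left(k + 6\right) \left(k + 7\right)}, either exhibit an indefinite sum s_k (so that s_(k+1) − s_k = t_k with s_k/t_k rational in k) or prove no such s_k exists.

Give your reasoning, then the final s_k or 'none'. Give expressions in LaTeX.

s_k = \frac{k}{3 \left(k + 6\right)}

Ratio r(k) = (k + 6)/(k + 8).
Take A(k)=k + 6, B(k)=k + 8, C(k)=1.
Solve (k + 6)·f(k+1) − (k + 7)·f(k) = 1.
Bound: deg f ≤ 1.
Coefficient equations give f(k) = k/6.
Certificate R = B(k−1)f/C = k*(k + 7)/6 gives s_k = k/(3*(k + 6)).
Check: Δs_k = 2/(k**2 + 13*k + 42). ✓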